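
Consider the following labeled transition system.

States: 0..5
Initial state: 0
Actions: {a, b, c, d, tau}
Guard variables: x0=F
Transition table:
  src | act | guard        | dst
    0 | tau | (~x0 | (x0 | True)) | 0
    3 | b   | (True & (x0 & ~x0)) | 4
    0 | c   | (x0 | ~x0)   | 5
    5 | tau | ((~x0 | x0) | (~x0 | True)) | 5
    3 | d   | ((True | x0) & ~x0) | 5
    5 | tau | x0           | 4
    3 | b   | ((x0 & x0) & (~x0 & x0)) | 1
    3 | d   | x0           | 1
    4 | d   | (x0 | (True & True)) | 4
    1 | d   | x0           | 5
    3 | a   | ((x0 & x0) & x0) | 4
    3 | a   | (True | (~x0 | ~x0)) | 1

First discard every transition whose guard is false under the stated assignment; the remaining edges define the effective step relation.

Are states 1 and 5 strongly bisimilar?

Answer: NOT BISIMILAR

Analysis:
Bisimulation quotient by refinement:
  P[0] = {{0,1,2,3,4,5}}
  P[1] = {{0},{1,2},{3},{4},{5}}
stable after 2 split(s): 5 block(s)
1∈{1,2}, 5∈{5}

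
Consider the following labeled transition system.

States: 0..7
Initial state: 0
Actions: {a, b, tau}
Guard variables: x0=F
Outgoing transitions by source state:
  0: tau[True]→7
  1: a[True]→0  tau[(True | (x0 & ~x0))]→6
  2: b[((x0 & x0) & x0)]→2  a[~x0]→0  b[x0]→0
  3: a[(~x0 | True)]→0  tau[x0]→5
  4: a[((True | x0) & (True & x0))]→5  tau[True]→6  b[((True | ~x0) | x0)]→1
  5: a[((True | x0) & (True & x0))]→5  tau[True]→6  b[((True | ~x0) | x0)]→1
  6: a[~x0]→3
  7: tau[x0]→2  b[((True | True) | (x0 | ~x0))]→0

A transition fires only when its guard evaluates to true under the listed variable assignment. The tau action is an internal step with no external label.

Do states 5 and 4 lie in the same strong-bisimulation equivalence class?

Compute ~ classes (split until stable):
  π0 = {{0,1,2,3,4,5,6,7}}
  π1 = {{0},{1},{2,3,6},{4,5},{7}}
  π2 = {{0},{1},{2,3},{4,5},{6},{7}}
stable after 3 split(s): 6 block(s)
[5]={4,5}  [4]={4,5}

Answer: BISIMILAR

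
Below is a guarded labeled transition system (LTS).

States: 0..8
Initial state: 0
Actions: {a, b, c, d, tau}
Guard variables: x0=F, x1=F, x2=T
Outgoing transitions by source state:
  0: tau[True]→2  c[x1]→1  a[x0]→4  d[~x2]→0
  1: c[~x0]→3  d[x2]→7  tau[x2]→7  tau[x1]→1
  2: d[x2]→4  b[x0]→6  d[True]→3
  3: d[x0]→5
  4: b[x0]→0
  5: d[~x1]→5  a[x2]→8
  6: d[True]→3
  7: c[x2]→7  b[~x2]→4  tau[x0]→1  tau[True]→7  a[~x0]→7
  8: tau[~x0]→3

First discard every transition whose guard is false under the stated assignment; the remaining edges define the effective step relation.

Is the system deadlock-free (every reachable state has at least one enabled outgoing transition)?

Answer: DEADLOCK at state 3

Working:
Reach set: {0,2,3,4}
  0: tau→2  [1 exit(s)]
  2: d→3  d→4  [2 exit(s)]
  3: ∅  [no exit]
  4: ∅  [no exit]
trace reaching 3: tau·d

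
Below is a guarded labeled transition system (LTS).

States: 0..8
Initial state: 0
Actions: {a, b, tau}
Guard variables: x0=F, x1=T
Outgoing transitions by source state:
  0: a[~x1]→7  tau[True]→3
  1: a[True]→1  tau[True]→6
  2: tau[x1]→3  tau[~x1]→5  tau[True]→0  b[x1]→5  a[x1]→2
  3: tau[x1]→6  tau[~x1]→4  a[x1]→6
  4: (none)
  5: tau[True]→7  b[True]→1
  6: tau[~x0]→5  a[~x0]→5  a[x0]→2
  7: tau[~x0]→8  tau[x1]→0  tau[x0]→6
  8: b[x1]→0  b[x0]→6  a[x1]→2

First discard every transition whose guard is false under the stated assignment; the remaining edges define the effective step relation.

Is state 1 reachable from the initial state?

After dropping false guards: 17 live edges.
depth 0: {0}
depth 1: {3}  cumulative {0,3}
depth 2: {6}  cumulative {0,3,6}
depth 3: {5}  cumulative {0,3,5,6}
depth 4: {1,7}  cumulative {0,1,3,5,6,7}
depth 5: {8}  cumulative {0,1,3,5,6,7,8}
depth 6: {2}  cumulative {0,1,2,3,5,6,7,8}
Reach set: {0,1,2,3,5,6,7,8}
Path to 1: tau·tau·tau·b

Answer: REACHABLE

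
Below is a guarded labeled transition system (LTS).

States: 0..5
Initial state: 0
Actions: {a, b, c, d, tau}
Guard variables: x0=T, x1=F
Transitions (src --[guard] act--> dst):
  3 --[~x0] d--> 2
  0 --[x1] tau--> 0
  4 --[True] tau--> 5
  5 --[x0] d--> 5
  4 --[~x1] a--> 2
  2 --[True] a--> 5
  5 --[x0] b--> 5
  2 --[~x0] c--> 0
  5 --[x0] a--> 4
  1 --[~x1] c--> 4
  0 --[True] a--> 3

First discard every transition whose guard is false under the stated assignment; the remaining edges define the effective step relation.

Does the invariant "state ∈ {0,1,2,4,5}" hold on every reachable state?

Allowed set {0,1,2,4,5}
Reach set: {0,3}
  0: safe
  3: VIOLATES
counterexample path to 3: a

Answer: INVARIANT VIOLATED at state 3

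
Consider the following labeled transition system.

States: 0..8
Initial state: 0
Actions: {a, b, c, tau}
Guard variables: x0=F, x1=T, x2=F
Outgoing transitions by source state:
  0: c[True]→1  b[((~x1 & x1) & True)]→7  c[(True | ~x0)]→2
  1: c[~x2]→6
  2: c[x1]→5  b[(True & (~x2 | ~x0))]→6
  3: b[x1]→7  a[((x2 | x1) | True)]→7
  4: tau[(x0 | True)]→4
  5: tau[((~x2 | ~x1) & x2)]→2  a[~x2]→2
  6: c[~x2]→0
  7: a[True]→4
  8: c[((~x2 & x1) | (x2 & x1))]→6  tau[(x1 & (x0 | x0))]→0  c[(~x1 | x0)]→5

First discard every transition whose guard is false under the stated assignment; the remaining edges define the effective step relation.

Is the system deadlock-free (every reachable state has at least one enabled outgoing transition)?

R = {0,1,2,5,6}
  0: c→1  c→2  [deg 2]
  1: c→6  [deg 1]
  2: b→6  c→5  [deg 2]
  5: a→2  [deg 1]
  6: c→0  [deg 1]

Answer: DEADLOCK-FREE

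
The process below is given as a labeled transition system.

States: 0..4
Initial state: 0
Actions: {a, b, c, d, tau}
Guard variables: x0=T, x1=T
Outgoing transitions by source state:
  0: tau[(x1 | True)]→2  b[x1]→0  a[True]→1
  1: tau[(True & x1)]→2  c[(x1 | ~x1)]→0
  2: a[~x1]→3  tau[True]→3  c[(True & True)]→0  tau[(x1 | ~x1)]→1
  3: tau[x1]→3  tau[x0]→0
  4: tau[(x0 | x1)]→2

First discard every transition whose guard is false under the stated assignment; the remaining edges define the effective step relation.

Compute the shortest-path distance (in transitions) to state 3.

Breadth-first toward 3:
  L0 = {0}
  L1 = {1,2}
  L2 = {3}
depth(3)=2, e.g. tau·tau

Answer: 2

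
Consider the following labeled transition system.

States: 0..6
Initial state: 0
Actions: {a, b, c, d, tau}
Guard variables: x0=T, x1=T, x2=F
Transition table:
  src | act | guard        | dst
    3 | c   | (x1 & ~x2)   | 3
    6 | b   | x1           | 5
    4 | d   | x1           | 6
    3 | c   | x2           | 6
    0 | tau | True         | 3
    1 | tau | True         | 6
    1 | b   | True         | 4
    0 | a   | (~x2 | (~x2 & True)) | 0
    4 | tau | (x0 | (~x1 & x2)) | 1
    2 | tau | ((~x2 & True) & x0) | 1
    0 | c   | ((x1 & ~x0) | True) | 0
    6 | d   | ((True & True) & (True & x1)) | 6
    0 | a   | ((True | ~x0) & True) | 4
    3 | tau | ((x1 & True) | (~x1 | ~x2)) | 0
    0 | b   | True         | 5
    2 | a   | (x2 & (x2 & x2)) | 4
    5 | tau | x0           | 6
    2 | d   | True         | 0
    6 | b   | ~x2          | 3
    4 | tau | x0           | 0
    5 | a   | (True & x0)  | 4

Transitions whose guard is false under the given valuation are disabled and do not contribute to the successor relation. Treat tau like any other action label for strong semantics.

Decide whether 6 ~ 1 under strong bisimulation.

Answer: NOT BISIMILAR

Analysis:
Compute ~ classes (split until stable):
  P[0] = {{0,1,2,3,4,5,6}}
  P[1] = {{0},{1},{2,4},{3},{5},{6}}
  P[2] = {{0},{1},{2},{3},{4},{5},{6}}
stable after 3 split(s): 7 block(s)
[6]={6}  [1]={1}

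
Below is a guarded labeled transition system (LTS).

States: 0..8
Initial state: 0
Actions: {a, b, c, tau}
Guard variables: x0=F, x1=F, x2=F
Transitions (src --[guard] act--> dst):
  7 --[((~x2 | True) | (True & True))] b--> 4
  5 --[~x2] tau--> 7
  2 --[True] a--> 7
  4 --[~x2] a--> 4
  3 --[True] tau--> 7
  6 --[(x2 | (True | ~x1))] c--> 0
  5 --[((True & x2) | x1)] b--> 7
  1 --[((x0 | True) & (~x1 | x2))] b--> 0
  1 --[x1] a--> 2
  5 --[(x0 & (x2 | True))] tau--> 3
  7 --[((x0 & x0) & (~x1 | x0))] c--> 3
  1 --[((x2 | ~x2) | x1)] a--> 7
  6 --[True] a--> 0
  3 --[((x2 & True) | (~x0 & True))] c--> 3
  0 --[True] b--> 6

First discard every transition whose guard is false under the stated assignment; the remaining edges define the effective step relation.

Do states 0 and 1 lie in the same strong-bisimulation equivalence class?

Answer: NOT BISIMILAR

Analysis:
Bisimulation quotient by refinement:
  π0 = {{0,1,2,3,4,5,6,7,8}}
  π1 = {{0,7},{1},{2,4},{3},{5},{6},{8}}
  π2 = {{0},{1},{2},{3},{4},{5},{6},{7},{8}}
Fixed point at round 3; 9 class(es).
0∈{0}, 1∈{1}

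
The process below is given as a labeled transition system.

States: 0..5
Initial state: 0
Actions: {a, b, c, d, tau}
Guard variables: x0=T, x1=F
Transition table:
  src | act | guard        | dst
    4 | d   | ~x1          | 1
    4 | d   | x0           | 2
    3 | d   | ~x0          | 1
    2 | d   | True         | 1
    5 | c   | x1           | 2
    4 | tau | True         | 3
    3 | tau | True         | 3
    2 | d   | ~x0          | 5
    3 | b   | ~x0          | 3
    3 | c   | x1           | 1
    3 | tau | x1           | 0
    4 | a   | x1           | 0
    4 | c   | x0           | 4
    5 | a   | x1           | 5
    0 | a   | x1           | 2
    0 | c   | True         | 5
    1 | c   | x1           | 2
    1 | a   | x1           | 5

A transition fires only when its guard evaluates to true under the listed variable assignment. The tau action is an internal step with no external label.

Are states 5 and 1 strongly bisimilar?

Compute ~ classes (split until stable):
  P[0] = {{0,1,2,3,4,5}}
  P[1] = {{0},{1,5},{2},{3},{4}}
Fixed point at round 2; 5 class(es).
5∈{1,5}, 1∈{1,5}

Answer: BISIMILAR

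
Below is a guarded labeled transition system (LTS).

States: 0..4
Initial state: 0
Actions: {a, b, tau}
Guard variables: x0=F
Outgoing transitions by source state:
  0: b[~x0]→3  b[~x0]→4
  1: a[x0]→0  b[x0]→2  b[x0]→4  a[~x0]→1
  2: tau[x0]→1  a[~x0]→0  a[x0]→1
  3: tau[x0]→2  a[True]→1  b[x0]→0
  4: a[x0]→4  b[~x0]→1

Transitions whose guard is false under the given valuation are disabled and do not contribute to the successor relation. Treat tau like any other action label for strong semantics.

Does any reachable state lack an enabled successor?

Reachable = {0,1,3,4}
  0: b→3  b→4  [deg 2]
  1: a→1  [deg 1]
  3: a→1  [deg 1]
  4: b→1  [deg 1]

Answer: DEADLOCK-FREE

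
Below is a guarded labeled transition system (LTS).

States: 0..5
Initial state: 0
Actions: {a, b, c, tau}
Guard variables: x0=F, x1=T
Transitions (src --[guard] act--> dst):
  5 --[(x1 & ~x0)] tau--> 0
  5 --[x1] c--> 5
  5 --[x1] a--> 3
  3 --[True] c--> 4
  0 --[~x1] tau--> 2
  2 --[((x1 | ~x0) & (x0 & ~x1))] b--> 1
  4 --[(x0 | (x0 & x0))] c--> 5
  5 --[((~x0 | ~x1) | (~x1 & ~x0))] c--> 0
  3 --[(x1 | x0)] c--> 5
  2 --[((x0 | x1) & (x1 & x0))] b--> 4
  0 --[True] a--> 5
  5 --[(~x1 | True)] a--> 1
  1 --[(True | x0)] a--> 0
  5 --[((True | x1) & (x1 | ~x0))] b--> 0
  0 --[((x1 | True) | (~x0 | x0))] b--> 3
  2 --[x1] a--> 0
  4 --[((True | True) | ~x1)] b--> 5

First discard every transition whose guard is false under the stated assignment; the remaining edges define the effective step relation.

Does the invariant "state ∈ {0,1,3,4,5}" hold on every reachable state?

Answer: INVARIANT HOLDS

Trace:
Allowed set {0,1,3,4,5}
R = {0,1,3,4,5}
  0: ✓
  1: ✓
  3: ✓
  4: ✓
  5: ✓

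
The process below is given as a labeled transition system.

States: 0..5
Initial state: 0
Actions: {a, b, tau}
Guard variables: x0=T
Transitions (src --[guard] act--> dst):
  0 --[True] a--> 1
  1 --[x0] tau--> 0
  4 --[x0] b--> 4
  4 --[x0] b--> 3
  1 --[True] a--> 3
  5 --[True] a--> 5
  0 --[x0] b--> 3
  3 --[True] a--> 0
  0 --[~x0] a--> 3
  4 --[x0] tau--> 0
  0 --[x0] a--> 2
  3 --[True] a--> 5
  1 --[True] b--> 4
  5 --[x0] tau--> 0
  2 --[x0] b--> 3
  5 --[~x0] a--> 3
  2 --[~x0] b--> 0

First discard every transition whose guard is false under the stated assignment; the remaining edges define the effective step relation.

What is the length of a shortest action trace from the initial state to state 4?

BFS to 4:
  depth 0: {0}
  depth 1: {1,2,3}
  depth 2: {4,5}
first hit 4 at d=2 via a·b

Answer: 2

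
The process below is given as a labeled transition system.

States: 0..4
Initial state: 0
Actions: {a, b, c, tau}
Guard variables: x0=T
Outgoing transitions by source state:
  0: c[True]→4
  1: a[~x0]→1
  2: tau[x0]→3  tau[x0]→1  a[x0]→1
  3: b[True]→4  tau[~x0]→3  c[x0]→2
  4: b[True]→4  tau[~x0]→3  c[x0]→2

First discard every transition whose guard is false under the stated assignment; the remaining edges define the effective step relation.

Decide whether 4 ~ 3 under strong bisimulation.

Answer: BISIMILAR

Trace:
Compute ~ classes (split until stable):
  π0 = {{0,1,2,3,4}}
  π1 = {{0},{1},{2},{3,4}}
stable after 2 split(s): 4 block(s)
[4]={3,4}  [3]={3,4}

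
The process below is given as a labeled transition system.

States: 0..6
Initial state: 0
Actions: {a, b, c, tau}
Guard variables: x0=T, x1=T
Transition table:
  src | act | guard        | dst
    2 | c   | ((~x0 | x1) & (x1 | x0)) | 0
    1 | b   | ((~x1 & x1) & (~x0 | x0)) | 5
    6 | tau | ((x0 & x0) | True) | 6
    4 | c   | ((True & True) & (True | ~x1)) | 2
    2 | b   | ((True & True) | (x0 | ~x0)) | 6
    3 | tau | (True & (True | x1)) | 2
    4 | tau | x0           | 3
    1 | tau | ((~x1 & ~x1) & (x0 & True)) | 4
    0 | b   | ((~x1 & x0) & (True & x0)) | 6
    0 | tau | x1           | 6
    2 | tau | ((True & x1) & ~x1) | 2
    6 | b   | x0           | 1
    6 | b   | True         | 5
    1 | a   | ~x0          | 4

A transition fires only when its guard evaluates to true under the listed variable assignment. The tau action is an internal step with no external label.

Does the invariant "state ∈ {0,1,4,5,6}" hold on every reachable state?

Inv-set: {0,1,4,5,6}
Reachable = {0,1,5,6}
  0: ok
  1: ok
  5: ok
  6: ok

Answer: INVARIANT HOLDS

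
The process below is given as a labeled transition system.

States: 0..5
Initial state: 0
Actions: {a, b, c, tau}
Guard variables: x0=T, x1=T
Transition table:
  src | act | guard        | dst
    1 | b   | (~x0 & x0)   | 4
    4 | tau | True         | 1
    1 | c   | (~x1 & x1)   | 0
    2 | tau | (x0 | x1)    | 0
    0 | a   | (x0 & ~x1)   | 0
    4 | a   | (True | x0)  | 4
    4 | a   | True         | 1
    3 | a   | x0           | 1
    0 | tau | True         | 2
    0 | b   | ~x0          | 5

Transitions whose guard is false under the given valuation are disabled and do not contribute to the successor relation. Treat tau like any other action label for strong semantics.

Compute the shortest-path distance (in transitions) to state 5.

BFS to 5:
  depth 0: {0}
  depth 1: {2}
5 never appears.

Answer: UNREACHABLE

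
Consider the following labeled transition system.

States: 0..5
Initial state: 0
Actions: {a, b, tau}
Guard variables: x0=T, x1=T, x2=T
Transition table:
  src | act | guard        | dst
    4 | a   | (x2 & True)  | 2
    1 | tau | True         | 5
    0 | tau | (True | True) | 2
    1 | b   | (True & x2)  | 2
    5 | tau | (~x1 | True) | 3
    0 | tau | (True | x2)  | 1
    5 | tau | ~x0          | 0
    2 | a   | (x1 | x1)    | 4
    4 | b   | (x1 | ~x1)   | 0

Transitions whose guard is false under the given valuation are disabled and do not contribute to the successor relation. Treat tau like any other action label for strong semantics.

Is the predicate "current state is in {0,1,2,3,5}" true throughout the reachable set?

Safe = {0,1,2,3,5}
Reachable = {0,1,2,3,4,5}
  0: safe
  1: safe
  2: safe
  3: safe
  4: outside
  5: safe
counterexample path to 4: tau·a

Answer: INVARIANT VIOLATED at state 4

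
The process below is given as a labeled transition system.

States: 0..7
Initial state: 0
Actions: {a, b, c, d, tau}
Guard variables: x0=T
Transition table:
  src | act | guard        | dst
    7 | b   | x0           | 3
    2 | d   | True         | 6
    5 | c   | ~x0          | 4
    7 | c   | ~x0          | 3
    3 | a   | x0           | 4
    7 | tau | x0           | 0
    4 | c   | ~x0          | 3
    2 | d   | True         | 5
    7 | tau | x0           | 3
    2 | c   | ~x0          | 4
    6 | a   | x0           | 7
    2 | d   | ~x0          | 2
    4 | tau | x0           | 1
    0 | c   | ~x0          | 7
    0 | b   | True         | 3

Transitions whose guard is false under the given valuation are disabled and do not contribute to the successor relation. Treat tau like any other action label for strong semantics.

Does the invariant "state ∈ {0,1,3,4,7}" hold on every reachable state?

Answer: INVARIANT HOLDS

Trace:
Inv-set: {0,1,3,4,7}
R = {0,1,3,4}
  0: safe
  1: safe
  3: safe
  4: safe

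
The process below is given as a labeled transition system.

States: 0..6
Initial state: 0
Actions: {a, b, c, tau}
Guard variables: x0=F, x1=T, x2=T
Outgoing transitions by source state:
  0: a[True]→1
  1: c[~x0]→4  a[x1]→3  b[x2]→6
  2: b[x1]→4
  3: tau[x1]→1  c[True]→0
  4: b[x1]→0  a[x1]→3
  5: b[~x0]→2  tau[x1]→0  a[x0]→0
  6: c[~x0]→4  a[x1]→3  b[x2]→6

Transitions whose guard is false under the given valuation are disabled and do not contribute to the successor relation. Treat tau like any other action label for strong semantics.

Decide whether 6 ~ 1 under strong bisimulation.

Answer: BISIMILAR

Trace:
Refine partition for ~:
  round 0: {{0,1,2,3,4,5,6}}
  round 1: {{0},{1,6},{2},{3},{4},{5}}
stable after 2 split(s): 6 block(s)
[6]={1,6}  [1]={1,6}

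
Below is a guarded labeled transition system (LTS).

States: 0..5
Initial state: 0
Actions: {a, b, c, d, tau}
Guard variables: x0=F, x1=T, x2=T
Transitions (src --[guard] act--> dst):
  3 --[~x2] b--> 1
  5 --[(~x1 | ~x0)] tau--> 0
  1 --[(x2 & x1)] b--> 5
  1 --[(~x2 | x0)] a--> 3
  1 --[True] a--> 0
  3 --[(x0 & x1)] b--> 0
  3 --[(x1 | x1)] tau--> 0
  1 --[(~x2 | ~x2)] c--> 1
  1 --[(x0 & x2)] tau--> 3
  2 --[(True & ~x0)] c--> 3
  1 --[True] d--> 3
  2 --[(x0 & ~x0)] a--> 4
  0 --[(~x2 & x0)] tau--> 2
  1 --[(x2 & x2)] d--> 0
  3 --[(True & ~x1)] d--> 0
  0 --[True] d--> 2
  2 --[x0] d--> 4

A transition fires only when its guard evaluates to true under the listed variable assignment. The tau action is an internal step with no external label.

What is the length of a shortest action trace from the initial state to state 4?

Layered search for 4:
  L0 = {0}
  L1 = {2}
  L2 = {3}
4 never appears.

Answer: UNREACHABLE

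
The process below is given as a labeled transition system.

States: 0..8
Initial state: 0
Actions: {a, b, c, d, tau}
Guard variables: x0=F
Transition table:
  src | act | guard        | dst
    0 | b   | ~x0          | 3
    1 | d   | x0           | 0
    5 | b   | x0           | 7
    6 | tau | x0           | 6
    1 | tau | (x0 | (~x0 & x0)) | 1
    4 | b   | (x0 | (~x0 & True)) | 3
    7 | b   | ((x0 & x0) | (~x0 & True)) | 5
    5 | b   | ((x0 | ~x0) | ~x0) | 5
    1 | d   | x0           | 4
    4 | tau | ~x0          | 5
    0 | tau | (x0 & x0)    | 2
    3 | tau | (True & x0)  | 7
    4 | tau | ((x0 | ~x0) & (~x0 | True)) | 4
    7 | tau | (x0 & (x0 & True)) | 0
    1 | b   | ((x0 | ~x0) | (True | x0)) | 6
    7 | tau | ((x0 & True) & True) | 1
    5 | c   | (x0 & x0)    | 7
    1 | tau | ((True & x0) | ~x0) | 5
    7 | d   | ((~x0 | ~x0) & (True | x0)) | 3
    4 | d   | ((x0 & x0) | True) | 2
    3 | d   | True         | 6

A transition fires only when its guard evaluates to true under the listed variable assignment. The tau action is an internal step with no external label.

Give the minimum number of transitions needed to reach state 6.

Answer: 2

Trace:
Layered search for 6:
  Layer 0: {0}
  Layer 1: {3}
  Layer 2: {6}
first hit 6 at d=2 via b·d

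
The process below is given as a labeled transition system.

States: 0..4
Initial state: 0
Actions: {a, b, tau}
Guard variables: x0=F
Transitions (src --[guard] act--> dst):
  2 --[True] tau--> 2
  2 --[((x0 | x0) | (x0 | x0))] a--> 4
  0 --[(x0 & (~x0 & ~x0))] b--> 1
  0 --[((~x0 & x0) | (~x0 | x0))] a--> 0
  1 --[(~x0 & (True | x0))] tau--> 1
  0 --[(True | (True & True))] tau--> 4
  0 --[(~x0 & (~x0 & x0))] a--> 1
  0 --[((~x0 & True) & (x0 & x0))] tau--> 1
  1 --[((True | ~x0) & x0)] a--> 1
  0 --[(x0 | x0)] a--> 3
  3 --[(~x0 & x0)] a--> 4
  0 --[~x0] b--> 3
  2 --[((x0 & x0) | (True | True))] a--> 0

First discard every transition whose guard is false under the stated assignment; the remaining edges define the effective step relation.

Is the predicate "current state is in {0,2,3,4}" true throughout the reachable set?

Answer: INVARIANT HOLDS

Analysis:
Safe = {0,2,3,4}
R = {0,3,4}
  0: safe
  3: safe
  4: safe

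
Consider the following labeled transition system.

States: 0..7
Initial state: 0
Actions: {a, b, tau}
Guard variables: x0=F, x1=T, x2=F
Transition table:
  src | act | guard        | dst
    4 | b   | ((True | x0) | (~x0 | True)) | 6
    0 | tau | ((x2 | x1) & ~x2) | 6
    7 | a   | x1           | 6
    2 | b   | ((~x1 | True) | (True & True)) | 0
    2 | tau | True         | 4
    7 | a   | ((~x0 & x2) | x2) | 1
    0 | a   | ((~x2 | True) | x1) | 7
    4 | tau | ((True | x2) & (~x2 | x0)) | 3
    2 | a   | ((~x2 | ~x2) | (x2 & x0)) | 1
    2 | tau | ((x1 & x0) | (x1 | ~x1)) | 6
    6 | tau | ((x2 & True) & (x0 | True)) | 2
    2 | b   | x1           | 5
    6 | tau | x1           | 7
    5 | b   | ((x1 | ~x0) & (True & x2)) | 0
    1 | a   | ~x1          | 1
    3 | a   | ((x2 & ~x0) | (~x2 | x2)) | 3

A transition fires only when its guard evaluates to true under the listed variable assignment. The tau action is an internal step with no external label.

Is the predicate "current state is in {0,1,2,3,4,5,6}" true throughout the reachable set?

Answer: INVARIANT VIOLATED at state 7

Working:
Allowed set {0,1,2,3,4,5,6}
R = {0,6,7}
  0: ✓
  6: ✓
  7: VIOLATES
counterexample path to 7: a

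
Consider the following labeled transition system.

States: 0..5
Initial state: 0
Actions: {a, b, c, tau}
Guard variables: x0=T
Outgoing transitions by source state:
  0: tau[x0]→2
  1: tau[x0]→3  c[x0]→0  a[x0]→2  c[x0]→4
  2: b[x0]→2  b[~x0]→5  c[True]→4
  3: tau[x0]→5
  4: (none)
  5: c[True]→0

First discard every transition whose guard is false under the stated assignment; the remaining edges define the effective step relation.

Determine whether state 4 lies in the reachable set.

After dropping false guards: 9 live edges.
L0 = {0}
L1 = {2}  cumulative {0,2}
L2 = {4}  cumulative {0,2,4}
R = {0,2,4}
Path to 4: tau·c

Answer: REACHABLE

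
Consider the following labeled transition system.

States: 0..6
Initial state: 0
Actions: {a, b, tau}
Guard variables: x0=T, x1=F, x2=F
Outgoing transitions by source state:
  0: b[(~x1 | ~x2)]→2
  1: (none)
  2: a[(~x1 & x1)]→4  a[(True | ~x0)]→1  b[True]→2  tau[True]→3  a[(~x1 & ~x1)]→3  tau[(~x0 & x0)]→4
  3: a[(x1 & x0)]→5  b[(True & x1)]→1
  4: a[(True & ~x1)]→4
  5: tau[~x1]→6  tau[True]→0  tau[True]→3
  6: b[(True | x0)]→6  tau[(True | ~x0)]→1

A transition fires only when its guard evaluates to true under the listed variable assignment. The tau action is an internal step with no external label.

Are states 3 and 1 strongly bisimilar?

Bisimulation quotient by refinement:
  P[0] = {{0,1,2,3,4,5,6}}
  P[1] = {{0},{1,3},{2},{4},{5},{6}}
stable after 2 split(s): 6 block(s)
class of 3: {1,3}; class of 1: {1,3}

Answer: BISIMILAR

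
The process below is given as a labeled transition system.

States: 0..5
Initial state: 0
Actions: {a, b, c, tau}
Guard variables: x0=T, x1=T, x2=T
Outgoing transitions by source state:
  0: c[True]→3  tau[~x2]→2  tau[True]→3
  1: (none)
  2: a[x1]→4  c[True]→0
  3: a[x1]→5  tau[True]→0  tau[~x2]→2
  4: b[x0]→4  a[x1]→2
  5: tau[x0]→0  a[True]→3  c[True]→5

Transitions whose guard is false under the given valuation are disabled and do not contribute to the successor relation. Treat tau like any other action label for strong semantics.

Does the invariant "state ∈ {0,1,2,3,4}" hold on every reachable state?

Inv-set: {0,1,2,3,4}
Reach set: {0,3,5}
  0: safe
  3: safe
  5: VIOLATES
witness against invariant: c·a → 5

Answer: INVARIANT VIOLATED at state 5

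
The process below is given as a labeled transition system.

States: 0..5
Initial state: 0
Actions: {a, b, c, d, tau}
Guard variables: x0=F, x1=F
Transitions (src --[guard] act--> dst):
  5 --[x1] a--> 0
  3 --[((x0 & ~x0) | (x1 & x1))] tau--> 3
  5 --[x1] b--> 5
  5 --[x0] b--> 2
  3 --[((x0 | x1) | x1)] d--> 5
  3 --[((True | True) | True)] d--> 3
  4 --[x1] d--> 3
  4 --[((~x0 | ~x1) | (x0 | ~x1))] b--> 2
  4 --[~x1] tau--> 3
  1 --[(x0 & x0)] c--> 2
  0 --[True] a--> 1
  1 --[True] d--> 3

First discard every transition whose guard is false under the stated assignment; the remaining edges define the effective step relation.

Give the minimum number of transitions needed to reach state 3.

Answer: 2

Trace:
Breadth-first toward 3:
  L0 = {0}
  L1 = {1}
  L2 = {3}
first hit 3 at d=2 via a·d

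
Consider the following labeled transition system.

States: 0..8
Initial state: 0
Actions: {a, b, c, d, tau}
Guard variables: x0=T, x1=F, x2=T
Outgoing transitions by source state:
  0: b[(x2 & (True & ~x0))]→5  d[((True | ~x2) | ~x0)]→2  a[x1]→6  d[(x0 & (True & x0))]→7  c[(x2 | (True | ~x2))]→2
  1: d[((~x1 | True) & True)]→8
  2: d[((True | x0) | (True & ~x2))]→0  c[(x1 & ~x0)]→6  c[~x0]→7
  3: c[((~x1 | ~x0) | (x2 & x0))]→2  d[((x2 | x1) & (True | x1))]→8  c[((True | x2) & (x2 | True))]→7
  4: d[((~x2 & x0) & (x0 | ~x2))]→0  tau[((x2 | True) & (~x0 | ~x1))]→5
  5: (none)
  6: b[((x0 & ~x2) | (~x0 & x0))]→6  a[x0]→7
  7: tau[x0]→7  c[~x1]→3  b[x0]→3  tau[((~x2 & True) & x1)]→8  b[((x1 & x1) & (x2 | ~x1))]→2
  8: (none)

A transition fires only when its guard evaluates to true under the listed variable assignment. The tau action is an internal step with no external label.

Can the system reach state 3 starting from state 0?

Answer: REACHABLE

Analysis:
Guard filter leaves 13 enabled edge(s).
depth 0: {0}
depth 1: {2,7}  cumulative {0,2,7}
depth 2: {3}  cumulative {0,2,3,7}
depth 3: {8}  cumulative {0,2,3,7,8}
Reach set: {0,2,3,7,8}
Path to 3: d·c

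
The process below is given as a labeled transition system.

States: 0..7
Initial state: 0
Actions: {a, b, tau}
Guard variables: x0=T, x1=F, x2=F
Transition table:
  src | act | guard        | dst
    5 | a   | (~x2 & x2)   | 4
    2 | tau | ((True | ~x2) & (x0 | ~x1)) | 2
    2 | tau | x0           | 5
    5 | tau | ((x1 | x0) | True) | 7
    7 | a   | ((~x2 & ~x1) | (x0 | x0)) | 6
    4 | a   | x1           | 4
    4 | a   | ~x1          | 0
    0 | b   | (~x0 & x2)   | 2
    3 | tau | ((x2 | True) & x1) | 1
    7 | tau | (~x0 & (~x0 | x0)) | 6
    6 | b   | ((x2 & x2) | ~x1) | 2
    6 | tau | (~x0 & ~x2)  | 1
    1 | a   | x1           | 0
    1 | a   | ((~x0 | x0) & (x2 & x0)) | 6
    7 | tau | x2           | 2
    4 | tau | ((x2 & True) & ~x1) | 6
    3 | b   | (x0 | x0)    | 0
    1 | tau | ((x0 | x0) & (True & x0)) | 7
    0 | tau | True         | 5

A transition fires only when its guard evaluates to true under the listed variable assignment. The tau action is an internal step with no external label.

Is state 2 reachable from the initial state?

9 transition(s) survive guard evaluation.
L0 = {0}
L1 = {5}  cumulative {0,5}
L2 = {7}  cumulative {0,5,7}
L3 = {6}  cumulative {0,5,6,7}
L4 = {2}  cumulative {0,2,5,6,7}
Reach set: {0,2,5,6,7}
trace reaching 2: tau·tau·a·b

Answer: REACHABLE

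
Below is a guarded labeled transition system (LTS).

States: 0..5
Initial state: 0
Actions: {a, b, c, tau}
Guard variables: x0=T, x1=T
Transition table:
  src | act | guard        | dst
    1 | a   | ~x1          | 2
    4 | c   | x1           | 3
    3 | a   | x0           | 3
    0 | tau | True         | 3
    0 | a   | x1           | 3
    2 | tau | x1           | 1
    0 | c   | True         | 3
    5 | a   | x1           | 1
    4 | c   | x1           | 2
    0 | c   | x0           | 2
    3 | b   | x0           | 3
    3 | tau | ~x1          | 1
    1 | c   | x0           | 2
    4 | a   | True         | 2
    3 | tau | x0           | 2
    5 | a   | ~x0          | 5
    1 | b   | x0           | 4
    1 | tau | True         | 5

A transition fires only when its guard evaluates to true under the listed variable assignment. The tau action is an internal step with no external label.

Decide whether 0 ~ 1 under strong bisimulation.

Answer: NOT BISIMILAR

Analysis:
Compute ~ classes (split until stable):
  round 0: {{0,1,2,3,4,5}}
  round 1: {{0},{1},{2},{3},{4},{5}}
6 equivalence class(es) (converged in 2)
class of 0: {0}; class of 1: {1}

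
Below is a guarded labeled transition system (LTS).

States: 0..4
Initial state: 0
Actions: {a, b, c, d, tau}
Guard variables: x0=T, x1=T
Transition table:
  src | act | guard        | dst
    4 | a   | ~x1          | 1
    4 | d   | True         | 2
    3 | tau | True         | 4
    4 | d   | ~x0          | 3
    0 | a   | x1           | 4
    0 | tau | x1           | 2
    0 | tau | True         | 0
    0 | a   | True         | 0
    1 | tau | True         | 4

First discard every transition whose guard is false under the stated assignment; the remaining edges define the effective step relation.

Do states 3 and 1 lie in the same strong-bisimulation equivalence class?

Answer: BISIMILAR

Trace:
Bisimulation quotient by refinement:
  P[0] = {{0,1,2,3,4}}
  P[1] = {{0},{1,3},{2},{4}}
stable after 2 split(s): 4 block(s)
3∈{1,3}, 1∈{1,3}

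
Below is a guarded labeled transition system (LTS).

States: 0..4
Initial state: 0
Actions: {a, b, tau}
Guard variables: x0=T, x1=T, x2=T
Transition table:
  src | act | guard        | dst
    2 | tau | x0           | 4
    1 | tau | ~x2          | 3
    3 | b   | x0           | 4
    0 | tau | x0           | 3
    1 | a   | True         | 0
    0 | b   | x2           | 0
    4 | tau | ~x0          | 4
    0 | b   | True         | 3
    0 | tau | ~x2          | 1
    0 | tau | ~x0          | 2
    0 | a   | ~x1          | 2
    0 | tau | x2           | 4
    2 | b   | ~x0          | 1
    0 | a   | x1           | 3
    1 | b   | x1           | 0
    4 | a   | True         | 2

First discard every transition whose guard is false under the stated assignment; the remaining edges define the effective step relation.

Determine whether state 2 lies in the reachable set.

Answer: REACHABLE

Trace:
After dropping false guards: 10 live edges.
Layer 0: {0}
Layer 1: {3,4}  total {0,3,4}
Layer 2: {2}  total {0,2,3,4}
R = {0,2,3,4}
witness 2: tau·a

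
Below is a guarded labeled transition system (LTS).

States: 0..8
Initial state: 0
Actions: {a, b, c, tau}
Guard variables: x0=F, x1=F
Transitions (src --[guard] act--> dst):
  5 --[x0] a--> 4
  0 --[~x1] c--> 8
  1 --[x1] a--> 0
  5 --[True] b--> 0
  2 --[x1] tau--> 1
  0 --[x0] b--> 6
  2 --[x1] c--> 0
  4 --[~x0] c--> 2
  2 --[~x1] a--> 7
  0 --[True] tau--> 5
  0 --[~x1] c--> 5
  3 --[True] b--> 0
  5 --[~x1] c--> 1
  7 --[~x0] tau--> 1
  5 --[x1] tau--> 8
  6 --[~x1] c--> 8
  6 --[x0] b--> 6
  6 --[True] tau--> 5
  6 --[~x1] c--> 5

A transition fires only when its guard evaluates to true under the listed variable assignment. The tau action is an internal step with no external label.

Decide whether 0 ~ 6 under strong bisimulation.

Refine partition for ~:
  round 0: {{0,1,2,3,4,5,6,7,8}}
  round 1: {{0,6},{1,8},{2},{3},{4},{5},{7}}
7 equivalence class(es) (converged in 2)
0∈{0,6}, 6∈{0,6}

Answer: BISIMILAR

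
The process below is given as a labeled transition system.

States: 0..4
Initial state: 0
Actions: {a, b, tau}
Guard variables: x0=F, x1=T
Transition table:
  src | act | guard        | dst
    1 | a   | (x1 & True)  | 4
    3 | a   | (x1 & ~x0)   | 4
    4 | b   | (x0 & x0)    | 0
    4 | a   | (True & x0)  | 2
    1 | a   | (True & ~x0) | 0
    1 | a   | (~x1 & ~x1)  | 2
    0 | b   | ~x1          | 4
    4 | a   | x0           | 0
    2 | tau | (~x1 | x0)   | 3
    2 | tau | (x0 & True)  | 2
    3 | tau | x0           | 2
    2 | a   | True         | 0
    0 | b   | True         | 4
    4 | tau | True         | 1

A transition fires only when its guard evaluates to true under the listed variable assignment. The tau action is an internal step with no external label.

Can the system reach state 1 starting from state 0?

6 transition(s) survive guard evaluation.
depth 0: {0}
depth 1: {4}  total {0,4}
depth 2: {1}  total {0,1,4}
R = {0,1,4}
Path to 1: b·tau

Answer: REACHABLE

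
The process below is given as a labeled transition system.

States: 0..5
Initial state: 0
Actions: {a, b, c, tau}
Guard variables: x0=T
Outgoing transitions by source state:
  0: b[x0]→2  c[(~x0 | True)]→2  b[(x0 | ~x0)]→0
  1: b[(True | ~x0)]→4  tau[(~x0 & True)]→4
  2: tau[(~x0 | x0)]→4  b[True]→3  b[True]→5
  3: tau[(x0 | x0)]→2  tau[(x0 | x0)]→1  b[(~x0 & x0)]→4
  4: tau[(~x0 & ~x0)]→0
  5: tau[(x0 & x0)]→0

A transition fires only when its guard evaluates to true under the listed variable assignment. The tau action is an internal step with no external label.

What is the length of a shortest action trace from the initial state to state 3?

Answer: 2

Analysis:
Breadth-first toward 3:
  L0 = {0}
  L1 = {2}
  L2 = {3,4,5}
3 enters at depth 2; path b·b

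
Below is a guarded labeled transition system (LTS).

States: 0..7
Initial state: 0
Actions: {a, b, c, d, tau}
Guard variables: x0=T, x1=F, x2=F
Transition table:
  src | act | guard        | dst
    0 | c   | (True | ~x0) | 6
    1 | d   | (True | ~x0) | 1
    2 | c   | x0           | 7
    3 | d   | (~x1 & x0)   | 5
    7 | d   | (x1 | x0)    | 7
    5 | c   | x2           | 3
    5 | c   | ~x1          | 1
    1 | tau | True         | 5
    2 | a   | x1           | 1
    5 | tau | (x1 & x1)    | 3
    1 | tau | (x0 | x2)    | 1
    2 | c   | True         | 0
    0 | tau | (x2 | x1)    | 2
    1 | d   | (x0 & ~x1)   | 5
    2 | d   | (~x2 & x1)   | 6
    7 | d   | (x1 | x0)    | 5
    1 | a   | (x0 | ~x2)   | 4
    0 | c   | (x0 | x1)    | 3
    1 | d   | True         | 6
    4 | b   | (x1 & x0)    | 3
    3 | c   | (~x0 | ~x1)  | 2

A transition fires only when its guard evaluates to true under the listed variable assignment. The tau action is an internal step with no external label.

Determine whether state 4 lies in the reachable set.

Answer: REACHABLE

Working:
15 transition(s) survive guard evaluation.
Layer 0: {0}
Layer 1: {3,6}  cumulative {0,3,6}
Layer 2: {2,5}  cumulative {0,2,3,5,6}
Layer 3: {1,7}  cumulative {0,1,2,3,5,6,7}
Layer 4: {4}  cumulative {0,1,2,3,4,5,6,7}
Reach set: {0,1,2,3,4,5,6,7}
trace reaching 4: c·d·c·a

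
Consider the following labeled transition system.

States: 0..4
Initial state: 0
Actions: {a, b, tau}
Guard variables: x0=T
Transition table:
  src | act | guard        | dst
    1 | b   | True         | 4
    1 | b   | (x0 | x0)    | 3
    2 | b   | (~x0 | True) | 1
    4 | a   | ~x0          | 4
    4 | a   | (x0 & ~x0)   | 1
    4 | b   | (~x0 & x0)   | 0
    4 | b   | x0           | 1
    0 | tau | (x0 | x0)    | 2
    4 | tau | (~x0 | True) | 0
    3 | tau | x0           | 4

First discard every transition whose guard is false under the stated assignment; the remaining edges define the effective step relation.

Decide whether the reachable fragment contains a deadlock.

R = {0,1,2,3,4}
  0: tau→2  [deg 1]
  1: b→3  b→4  [deg 2]
  2: b→1  [deg 1]
  3: tau→4  [deg 1]
  4: b→1  tau→0  [deg 2]

Answer: DEADLOCK-FREE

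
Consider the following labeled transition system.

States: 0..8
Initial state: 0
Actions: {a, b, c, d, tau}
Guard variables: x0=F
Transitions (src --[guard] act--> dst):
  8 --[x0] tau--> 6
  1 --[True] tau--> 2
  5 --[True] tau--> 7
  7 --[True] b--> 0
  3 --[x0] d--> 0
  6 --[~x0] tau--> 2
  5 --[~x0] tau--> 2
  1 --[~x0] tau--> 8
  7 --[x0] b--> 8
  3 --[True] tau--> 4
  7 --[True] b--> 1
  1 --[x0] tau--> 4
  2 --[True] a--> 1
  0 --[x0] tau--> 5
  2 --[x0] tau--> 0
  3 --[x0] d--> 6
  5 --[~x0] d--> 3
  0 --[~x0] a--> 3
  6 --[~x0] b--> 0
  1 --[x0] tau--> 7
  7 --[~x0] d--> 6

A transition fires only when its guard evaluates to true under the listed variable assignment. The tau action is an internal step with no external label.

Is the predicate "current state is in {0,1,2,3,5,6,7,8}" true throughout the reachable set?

Safe = {0,1,2,3,5,6,7,8}
R = {0,3,4}
  0: safe
  3: safe
  4: VIOLATES
reach 4 via a·tau — violates

Answer: INVARIANT VIOLATED at state 4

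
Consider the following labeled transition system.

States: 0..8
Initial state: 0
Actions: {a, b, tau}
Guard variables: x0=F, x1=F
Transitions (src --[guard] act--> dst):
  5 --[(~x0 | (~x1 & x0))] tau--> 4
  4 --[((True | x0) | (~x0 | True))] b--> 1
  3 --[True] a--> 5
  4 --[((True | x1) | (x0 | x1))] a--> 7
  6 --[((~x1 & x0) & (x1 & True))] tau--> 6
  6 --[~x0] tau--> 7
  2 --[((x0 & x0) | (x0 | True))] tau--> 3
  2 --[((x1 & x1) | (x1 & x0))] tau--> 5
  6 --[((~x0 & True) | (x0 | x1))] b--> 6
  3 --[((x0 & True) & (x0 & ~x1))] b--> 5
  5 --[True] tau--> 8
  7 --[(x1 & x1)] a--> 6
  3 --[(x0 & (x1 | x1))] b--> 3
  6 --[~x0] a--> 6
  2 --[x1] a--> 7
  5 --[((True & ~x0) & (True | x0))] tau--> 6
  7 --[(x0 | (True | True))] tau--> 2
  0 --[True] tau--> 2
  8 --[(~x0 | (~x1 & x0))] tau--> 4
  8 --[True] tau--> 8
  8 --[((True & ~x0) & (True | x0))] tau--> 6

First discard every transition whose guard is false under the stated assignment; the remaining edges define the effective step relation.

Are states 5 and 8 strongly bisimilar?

Answer: BISIMILAR

Working:
Bisimulation quotient by refinement:
  round 0: {{0,1,2,3,4,5,6,7,8}}
  round 1: {{0,2,5,7,8},{1},{3},{4},{6}}
  round 2: {{0,7},{1},{2},{3},{4},{5,8},{6}}
stable after 3 split(s): 7 block(s)
[5]={5,8}  [8]={5,8}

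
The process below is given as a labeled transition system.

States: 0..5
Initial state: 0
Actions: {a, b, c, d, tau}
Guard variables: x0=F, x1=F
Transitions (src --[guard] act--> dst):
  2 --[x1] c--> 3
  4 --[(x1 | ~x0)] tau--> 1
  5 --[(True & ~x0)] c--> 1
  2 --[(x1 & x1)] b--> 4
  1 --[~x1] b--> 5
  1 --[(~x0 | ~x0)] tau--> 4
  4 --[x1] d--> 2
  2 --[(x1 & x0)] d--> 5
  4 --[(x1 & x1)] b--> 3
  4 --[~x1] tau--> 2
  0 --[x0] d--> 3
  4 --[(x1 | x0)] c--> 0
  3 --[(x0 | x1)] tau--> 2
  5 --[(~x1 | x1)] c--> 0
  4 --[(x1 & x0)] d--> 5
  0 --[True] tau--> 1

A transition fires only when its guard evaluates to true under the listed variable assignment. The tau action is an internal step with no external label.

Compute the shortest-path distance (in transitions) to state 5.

Layered search for 5:
  L0 = {0}
  L1 = {1}
  L2 = {4,5}
first hit 5 at d=2 via tau·b

Answer: 2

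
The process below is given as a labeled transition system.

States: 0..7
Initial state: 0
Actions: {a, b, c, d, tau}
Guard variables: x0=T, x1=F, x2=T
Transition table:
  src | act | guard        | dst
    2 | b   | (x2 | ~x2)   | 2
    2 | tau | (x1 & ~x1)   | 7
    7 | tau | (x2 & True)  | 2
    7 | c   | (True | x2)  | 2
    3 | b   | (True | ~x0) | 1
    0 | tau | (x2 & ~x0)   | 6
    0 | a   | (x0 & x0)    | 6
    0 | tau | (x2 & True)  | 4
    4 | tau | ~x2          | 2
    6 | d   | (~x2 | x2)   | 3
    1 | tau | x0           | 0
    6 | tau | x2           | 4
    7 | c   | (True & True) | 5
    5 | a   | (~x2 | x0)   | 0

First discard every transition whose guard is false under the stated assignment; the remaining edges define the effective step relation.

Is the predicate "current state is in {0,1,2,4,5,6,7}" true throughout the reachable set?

Answer: INVARIANT VIOLATED at state 3

Working:
Safe = {0,1,2,4,5,6,7}
Reachable = {0,1,3,4,6}
  0: ✓
  1: ✓
  3: VIOLATES
  4: ✓
  6: ✓
counterexample path to 3: a·d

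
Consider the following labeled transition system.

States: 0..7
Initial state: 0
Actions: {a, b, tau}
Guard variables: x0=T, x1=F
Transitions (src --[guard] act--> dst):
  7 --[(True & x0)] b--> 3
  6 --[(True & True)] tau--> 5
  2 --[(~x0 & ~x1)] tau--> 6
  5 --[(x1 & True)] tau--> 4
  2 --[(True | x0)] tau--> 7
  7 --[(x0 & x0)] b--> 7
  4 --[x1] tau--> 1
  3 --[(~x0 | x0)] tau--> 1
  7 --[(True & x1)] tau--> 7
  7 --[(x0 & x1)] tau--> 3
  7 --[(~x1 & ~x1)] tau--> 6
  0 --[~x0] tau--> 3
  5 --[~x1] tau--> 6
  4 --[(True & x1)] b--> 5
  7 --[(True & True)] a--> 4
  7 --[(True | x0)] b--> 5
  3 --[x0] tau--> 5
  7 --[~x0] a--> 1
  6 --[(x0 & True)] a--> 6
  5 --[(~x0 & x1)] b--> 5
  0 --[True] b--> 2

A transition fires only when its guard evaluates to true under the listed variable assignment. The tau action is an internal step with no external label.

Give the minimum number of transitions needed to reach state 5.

Answer: 3

Analysis:
Layered search for 5:
  Layer 0: {0}
  Layer 1: {2}
  Layer 2: {7}
  Layer 3: {3,4,5,6}
depth(5)=3, e.g. b·tau·b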